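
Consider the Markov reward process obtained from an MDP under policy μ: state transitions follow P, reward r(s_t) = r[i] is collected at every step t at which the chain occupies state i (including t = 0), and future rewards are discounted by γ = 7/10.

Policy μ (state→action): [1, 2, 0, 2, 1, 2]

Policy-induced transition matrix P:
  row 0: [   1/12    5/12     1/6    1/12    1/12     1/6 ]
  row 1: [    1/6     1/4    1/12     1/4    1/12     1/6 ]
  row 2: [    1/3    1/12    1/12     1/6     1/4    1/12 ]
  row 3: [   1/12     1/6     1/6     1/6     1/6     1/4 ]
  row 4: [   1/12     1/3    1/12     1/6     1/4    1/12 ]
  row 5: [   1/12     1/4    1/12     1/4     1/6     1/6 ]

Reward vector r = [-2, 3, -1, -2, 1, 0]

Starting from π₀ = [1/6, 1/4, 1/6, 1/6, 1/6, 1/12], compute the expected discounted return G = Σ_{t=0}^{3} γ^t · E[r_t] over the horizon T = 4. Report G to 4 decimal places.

t=0: π = [0.1667, 0.2500, 0.1667, 0.1667, 0.1667, 0.0833], E[r] = 0.0833, γ^t·E[r] = 0.083333, running G = 0.083333
t=1: π = [0.1458, 0.2500, 0.1111, 0.1806, 0.1597, 0.1528], E[r] = 0.1458, γ^t·E[r] = 0.102083, running G = 0.185417
t=2: π = [0.1319, 0.2541, 0.1105, 0.1881, 0.1563, 0.1591], E[r] = 0.1678, γ^t·E[r] = 0.082234, running G = 0.267650
t=3: π = [0.1321, 0.2509, 0.1100, 0.1901, 0.1567, 0.1601], E[r] = 0.1550, γ^t·E[r] = 0.053164, running G = 0.320814

G = 0.3208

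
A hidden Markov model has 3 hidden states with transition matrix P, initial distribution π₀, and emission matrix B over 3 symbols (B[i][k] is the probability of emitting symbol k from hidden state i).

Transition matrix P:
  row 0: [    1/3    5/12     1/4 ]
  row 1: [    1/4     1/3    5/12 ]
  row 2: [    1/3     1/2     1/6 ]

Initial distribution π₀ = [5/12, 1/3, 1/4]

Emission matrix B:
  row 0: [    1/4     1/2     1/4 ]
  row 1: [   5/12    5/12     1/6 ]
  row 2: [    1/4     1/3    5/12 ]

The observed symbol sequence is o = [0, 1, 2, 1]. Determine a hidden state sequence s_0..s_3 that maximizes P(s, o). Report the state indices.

path = [1, 1, 2, 1]

t=0: δ = [1.042e-01, 1.389e-01, 6.250e-02]  (obs o_0=0)
t=1: δ = [1.736e-02, 1.929e-02, 1.929e-02]  ψ = [0, 1, 1]  (obs o_1=1)
t=2: δ = [1.608e-03, 1.608e-03, 3.349e-03]  ψ = [2, 2, 1]  (obs o_2=2)
t=3: δ = [5.582e-04, 6.977e-04, 2.233e-04]  ψ = [2, 2, 1]  (obs o_3=1)
backtrack: best end state = 1; path = [1, 1, 2, 1]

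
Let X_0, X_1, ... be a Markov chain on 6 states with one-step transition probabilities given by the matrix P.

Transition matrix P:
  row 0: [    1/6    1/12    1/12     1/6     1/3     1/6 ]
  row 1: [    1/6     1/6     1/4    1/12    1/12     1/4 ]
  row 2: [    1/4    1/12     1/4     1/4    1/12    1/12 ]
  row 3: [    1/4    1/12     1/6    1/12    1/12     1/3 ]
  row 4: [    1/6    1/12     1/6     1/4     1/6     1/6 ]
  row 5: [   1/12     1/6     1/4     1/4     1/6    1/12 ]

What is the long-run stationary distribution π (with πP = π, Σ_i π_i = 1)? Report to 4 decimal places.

π = [0.1834, 0.1069, 0.1909, 0.1859, 0.1569, 0.1760]

Balance equations π_j = Σ_i π_i·P[i][j]:
  π_0 = 1/6·π_0 + 1/6·π_1 + 1/4·π_2 + 1/4·π_3 + 1/6·π_4 + 1/12·π_5
  π_1 = 1/12·π_0 + 1/6·π_1 + 1/12·π_2 + 1/12·π_3 + 1/12·π_4 + 1/6·π_5
  π_2 = 1/12·π_0 + 1/4·π_1 + 1/4·π_2 + 1/6·π_3 + 1/6·π_4 + 1/4·π_5
  π_3 = 1/6·π_0 + 1/12·π_1 + 1/4·π_2 + 1/12·π_3 + 1/4·π_4 + 1/4·π_5
  π_4 = 1/3·π_0 + 1/12·π_1 + 1/12·π_2 + 1/12·π_3 + 1/6·π_4 + 1/6·π_5
  normalize: π_0 + π_1 + π_2 + π_3 + π_4 + π_5 = 1
Solving the linear system gives exactly π = [4103/22372, 9567/89488, 305/1598, 16637/89488, 14043/89488, 15749/89488].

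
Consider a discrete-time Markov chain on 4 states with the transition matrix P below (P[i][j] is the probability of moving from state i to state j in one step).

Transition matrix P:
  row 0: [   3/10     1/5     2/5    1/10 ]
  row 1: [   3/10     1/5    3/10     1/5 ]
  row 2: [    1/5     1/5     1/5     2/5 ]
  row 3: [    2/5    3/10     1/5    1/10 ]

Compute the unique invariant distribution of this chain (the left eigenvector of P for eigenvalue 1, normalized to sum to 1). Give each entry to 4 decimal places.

Balance equations π_j = Σ_i π_i·P[i][j]:
  π_0 = 3/10·π_0 + 3/10·π_1 + 1/5·π_2 + 2/5·π_3
  π_1 = 1/5·π_0 + 1/5·π_1 + 1/5·π_2 + 3/10·π_3
  π_2 = 2/5·π_0 + 3/10·π_1 + 1/5·π_2 + 1/5·π_3
  normalize: π_0 + π_1 + π_2 + π_3 = 1
Solving the linear system gives exactly π = [122/417, 92/417, 39/139, 86/417].

π = [0.2926, 0.2206, 0.2806, 0.2062]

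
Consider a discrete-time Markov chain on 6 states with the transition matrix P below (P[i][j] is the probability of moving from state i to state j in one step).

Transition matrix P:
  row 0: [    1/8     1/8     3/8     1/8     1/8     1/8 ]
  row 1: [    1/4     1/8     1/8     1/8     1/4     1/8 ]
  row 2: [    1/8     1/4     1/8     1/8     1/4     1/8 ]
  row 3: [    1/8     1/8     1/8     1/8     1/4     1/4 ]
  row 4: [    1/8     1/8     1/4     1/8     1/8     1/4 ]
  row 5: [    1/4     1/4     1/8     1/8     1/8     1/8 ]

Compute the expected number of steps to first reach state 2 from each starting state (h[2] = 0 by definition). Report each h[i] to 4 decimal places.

First-step conditioning: h[2] = 0; for i ≠ 2, h[i] = 1 + Σ_k P[i][k]·h[k].
  h[0] = 1 + 1/8·h[0] + 1/8·h[1] + 1/8·h[3] + 1/8·h[4] + 1/8·h[5]
  h[1] = 1 + 1/4·h[0] + 1/8·h[1] + 1/8·h[3] + 1/4·h[4] + 1/8·h[5]
  h[3] = 1 + 1/8·h[0] + 1/8·h[1] + 1/8·h[3] + 1/4·h[4] + 1/4·h[5]
  h[4] = 1 + 1/8·h[0] + 1/8·h[1] + 1/8·h[3] + 1/8·h[4] + 1/4·h[5]
  h[5] = 1 + 1/4·h[0] + 1/4·h[1] + 1/8·h[3] + 1/8·h[4] + 1/8·h[5]
Solving the 5×5 linear system over states ≠ 2 gives exactly h = [32704/8095, 41536/8095, 0, 42696/8095, 37952/8095, 41984/8095] (h[2] = 0 is the target).

h = [4.0400, 5.1311, 0.0000, 5.2744, 4.6883, 5.1864]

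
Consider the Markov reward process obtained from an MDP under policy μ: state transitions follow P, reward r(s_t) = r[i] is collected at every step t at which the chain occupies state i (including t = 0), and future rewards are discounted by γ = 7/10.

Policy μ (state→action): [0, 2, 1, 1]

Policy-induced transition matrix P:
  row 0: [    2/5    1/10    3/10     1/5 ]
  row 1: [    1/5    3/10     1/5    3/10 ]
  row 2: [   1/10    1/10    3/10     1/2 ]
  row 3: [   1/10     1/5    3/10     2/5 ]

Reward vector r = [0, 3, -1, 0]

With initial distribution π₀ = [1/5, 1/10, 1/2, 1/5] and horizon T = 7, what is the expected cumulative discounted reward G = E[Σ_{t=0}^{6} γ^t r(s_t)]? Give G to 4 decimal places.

G = 0.2003

t=0: π = [0.2000, 0.1000, 0.5000, 0.2000], E[r] = -0.2000, γ^t·E[r] = -0.200000, running G = -0.200000
t=1: π = [0.1700, 0.1400, 0.2900, 0.4000], E[r] = 0.1300, γ^t·E[r] = 0.091000, running G = -0.109000
t=2: π = [0.1650, 0.1680, 0.2860, 0.3810], E[r] = 0.2180, γ^t·E[r] = 0.106820, running G = -0.002180
t=3: π = [0.1663, 0.1717, 0.2832, 0.3788], E[r] = 0.2319, γ^t·E[r] = 0.079542, running G = 0.077362
t=4: π = [0.1671, 0.1722, 0.2828, 0.3779], E[r] = 0.2338, γ^t·E[r] = 0.056143, running G = 0.133504
t=5: π = [0.1673, 0.1722, 0.2828, 0.3776], E[r] = 0.2339, γ^t·E[r] = 0.039315, running G = 0.172819
t=6: π = [0.1674, 0.1722, 0.2828, 0.3776], E[r] = 0.2339, γ^t·E[r] = 0.027513, running G = 0.200333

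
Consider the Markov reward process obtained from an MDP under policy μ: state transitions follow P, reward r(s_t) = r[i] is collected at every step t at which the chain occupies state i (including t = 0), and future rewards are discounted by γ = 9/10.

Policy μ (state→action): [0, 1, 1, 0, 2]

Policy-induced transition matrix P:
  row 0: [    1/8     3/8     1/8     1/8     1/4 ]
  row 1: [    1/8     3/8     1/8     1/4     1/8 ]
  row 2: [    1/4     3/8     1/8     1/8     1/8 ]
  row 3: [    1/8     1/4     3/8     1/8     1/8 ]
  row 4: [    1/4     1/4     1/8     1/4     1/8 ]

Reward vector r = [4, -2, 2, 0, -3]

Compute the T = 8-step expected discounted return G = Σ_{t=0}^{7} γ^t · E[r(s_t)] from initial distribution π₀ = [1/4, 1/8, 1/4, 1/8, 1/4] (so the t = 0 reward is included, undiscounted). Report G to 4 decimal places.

t=0: π = [0.2500, 0.1250, 0.2500, 0.1250, 0.2500], E[r] = 0.5000, γ^t·E[r] = 0.500000, running G = 0.500000
t=1: π = [0.1875, 0.3281, 0.1563, 0.1719, 0.1563], E[r] = -0.0625, γ^t·E[r] = -0.056250, running G = 0.443750
t=2: π = [0.1641, 0.3340, 0.1680, 0.1855, 0.1484], E[r] = -0.1211, γ^t·E[r] = -0.098086, running G = 0.345664
t=3: π = [0.1646, 0.3333, 0.1714, 0.1853, 0.1455], E[r] = -0.1021, γ^t·E[r] = -0.074395, running G = 0.271269
t=4: π = [0.1646, 0.3336, 0.1713, 0.1848, 0.1456], E[r] = -0.1029, γ^t·E[r] = -0.067516, running G = 0.203753
t=5: π = [0.1646, 0.3337, 0.1712, 0.1849, 0.1456], E[r] = -0.1033, γ^t·E[r] = -0.060972, running G = 0.142781
t=6: π = [0.1646, 0.3337, 0.1712, 0.1849, 0.1456], E[r] = -0.1033, γ^t·E[r] = -0.054879, running G = 0.087902
t=7: π = [0.1646, 0.3337, 0.1712, 0.1849, 0.1456], E[r] = -0.1032, γ^t·E[r] = -0.049383, running G = 0.038519

G = 0.0385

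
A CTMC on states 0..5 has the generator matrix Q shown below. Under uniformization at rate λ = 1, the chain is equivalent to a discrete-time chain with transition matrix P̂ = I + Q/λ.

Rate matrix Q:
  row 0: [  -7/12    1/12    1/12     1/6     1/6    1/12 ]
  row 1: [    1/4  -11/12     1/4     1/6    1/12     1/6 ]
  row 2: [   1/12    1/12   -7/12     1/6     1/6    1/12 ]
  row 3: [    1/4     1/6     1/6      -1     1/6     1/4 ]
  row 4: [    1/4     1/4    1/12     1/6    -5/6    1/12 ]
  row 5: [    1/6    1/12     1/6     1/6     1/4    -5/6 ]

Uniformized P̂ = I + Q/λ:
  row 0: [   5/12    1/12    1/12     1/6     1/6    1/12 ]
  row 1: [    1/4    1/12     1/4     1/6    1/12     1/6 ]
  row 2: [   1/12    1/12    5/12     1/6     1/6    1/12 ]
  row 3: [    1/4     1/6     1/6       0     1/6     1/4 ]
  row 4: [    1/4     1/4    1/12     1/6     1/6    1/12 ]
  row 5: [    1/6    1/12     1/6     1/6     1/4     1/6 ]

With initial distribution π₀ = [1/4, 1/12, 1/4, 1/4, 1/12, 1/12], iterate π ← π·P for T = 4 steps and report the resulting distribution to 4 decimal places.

t=0: π = [0.2500, 0.0833, 0.2500, 0.2500, 0.0833, 0.0833]
t=1: π = [0.2431, 0.1181, 0.2083, 0.1250, 0.1667, 0.1389]
t=2: π = [0.2442, 0.1215, 0.1944, 0.1458, 0.1684, 0.1256]
t=3: π = [0.2478, 0.1236, 0.1910, 0.1424, 0.1670, 0.1282]
t=4: π = [0.2488, 0.1230, 0.1901, 0.1429, 0.1671, 0.1280]

π = [0.2488, 0.1230, 0.1901, 0.1429, 0.1671, 0.1280]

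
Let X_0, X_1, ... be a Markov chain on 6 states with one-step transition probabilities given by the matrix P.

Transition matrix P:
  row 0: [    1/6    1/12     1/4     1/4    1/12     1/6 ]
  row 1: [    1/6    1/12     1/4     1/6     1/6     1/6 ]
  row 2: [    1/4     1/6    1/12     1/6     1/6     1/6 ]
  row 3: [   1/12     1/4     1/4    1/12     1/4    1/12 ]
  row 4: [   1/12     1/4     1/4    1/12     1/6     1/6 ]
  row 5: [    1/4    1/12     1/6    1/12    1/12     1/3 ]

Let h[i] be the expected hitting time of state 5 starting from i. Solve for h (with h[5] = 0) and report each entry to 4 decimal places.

h = [6.5425, 6.4977, 6.5009, 6.9907, 6.4529, 0.0000]

First-step conditioning: h[5] = 0; for i ≠ 5, h[i] = 1 + Σ_k P[i][k]·h[k].
  h[0] = 1 + 1/6·h[0] + 1/12·h[1] + 1/4·h[2] + 1/4·h[3] + 1/12·h[4]
  h[1] = 1 + 1/6·h[0] + 1/12·h[1] + 1/4·h[2] + 1/6·h[3] + 1/6·h[4]
  h[2] = 1 + 1/4·h[0] + 1/6·h[1] + 1/12·h[2] + 1/6·h[3] + 1/6·h[4]
  h[3] = 1 + 1/12·h[0] + 1/4·h[1] + 1/4·h[2] + 1/12·h[3] + 1/4·h[4]
  h[4] = 1 + 1/12·h[0] + 1/4·h[1] + 1/4·h[2] + 1/12·h[3] + 1/6·h[4]
Solving the 5×5 linear system over states ≠ 5 gives exactly h = [24528/3749, 24360/3749, 24372/3749, 26208/3749, 24192/3749, 0] (h[5] = 0 is the target).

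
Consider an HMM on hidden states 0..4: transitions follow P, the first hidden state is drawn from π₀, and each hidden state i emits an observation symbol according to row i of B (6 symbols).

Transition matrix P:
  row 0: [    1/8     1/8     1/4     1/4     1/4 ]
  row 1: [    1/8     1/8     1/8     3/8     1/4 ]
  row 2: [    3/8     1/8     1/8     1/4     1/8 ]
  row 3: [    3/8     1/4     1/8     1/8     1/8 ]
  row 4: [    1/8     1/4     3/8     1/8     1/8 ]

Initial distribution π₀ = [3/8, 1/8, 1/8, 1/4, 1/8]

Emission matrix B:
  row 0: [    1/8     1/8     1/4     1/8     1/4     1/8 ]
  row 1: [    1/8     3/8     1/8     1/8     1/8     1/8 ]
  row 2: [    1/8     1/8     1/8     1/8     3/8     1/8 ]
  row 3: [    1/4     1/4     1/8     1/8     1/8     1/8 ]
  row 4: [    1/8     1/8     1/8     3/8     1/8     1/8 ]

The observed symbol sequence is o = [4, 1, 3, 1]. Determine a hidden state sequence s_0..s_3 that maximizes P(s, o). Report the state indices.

t=0: δ = [9.375e-02, 1.562e-02, 4.688e-02, 3.125e-02, 1.562e-02]  (obs o_0=4)
t=1: δ = [2.197e-03, 4.395e-03, 2.930e-03, 5.859e-03, 2.930e-03]  ψ = [2, 0, 0, 0, 0]  (obs o_1=1)
t=2: δ = [2.747e-04, 1.831e-04, 1.373e-04, 2.060e-04, 4.120e-04]  ψ = [3, 3, 4, 1, 1]  (obs o_2=3)
t=3: δ = [9.656e-06, 3.862e-05, 1.931e-05, 1.717e-05, 8.583e-06]  ψ = [3, 4, 4, 0, 0]  (obs o_3=1)
backtrack: best end state = 1; path = [0, 1, 4, 1]

path = [0, 1, 4, 1]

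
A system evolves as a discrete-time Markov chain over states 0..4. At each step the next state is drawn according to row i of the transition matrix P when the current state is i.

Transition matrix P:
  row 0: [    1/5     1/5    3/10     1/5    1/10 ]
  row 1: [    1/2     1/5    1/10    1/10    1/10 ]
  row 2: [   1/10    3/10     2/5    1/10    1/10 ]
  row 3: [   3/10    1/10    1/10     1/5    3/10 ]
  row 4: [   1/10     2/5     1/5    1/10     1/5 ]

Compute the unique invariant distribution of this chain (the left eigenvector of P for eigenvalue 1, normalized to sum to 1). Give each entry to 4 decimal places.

Balance equations π_j = Σ_i π_i·P[i][j]:
  π_0 = 1/5·π_0 + 1/2·π_1 + 1/10·π_2 + 3/10·π_3 + 1/10·π_4
  π_1 = 1/5·π_0 + 1/5·π_1 + 3/10·π_2 + 1/10·π_3 + 2/5·π_4
  π_2 = 3/10·π_0 + 1/10·π_1 + 2/5·π_2 + 1/10·π_3 + 1/5·π_4
  π_3 = 1/5·π_0 + 1/10·π_1 + 1/10·π_2 + 1/5·π_3 + 1/10·π_4
  normalize: π_0 + π_1 + π_2 + π_3 + π_4 = 1
Solving the linear system gives exactly π = [2033/8209, 1953/8209, 1920/8209, 1138/8209, 1165/8209].

π = [0.2477, 0.2379, 0.2339, 0.1386, 0.1419]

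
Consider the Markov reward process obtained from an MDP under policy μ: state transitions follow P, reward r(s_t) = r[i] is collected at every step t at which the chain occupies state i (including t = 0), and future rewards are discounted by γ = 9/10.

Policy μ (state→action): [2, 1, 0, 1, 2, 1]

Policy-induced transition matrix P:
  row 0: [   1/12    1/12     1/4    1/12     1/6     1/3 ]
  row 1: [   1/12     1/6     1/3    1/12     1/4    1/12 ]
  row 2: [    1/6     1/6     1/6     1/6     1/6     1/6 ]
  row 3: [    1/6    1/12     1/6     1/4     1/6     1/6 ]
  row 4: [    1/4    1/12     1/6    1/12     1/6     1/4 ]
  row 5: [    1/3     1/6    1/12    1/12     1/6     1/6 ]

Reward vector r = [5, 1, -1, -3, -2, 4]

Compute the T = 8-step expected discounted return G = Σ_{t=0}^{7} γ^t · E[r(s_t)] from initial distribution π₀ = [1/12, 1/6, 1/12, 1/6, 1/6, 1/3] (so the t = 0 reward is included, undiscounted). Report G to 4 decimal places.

G = 5.6587

t=0: π = [0.0833, 0.1667, 0.0833, 0.1667, 0.1667, 0.3333], E[r] = 1.0000, γ^t·E[r] = 1.000000, running G = 1.000000
t=1: π = [0.2153, 0.1319, 0.1736, 0.1181, 0.1806, 0.1806], E[r] = 1.0417, γ^t·E[r] = 0.937500, running G = 1.937500
t=2: π = [0.1829, 0.1238, 0.1916, 0.1175, 0.1777, 0.2066], E[r] = 0.9653, γ^t·E[r] = 0.781875, running G = 2.719375
t=3: π = [0.1903, 0.1268, 0.1853, 0.1189, 0.1770, 0.2016], E[r] = 0.9891, γ^t·E[r] = 0.721090, running G = 3.440465
t=4: π = [0.1886, 0.1261, 0.1869, 0.1186, 0.1772, 0.2026], E[r] = 0.9823, γ^t·E[r] = 0.644467, running G = 4.084932
t=5: π = [0.1890, 0.1263, 0.1865, 0.1187, 0.1772, 0.2024], E[r] = 0.9837, γ^t·E[r] = 0.580849, running G = 4.665781
t=6: π = [0.1889, 0.1263, 0.1866, 0.1187, 0.1772, 0.2024], E[r] = 0.9833, γ^t·E[r] = 0.522591, running G = 5.188372
t=7: π = [0.1889, 0.1263, 0.1866, 0.1187, 0.1772, 0.2024], E[r] = 0.9834, γ^t·E[r] = 0.470365, running G = 5.658737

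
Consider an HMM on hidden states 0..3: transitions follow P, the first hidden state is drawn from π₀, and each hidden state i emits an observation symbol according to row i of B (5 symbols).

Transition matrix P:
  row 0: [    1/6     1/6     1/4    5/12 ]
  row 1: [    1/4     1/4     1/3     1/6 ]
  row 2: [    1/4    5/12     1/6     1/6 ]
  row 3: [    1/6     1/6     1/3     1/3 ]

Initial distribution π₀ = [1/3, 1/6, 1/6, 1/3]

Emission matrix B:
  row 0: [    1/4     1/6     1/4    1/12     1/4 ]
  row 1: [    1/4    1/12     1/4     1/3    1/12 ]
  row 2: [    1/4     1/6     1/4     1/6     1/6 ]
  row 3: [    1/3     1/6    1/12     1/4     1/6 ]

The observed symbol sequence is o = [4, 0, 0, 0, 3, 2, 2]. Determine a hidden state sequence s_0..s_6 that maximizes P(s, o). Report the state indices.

path = [0, 3, 3, 2, 1, 2, 1]

t=0: δ = [8.333e-02, 1.389e-02, 2.778e-02, 5.556e-02]  (obs o_0=4)
t=1: δ = [3.472e-03, 3.472e-03, 5.208e-03, 1.157e-02]  ψ = [0, 0, 0, 0]  (obs o_1=0)
t=2: δ = [4.823e-04, 5.425e-04, 9.645e-04, 1.286e-03]  ψ = [3, 2, 3, 3]  (obs o_2=0)
t=3: δ = [6.028e-05, 1.005e-04, 1.072e-04, 1.429e-04]  ψ = [2, 2, 3, 3]  (obs o_3=0)
t=4: δ = [2.233e-06, 1.488e-05, 7.938e-06, 1.191e-05]  ψ = [2, 2, 3, 3]  (obs o_4=3)
t=5: δ = [9.303e-07, 9.303e-07, 1.240e-06, 3.308e-07]  ψ = [1, 1, 1, 3]  (obs o_5=2)
t=6: δ = [7.752e-08, 1.292e-07, 7.752e-08, 3.230e-08]  ψ = [2, 2, 1, 0]  (obs o_6=2)
backtrack: best end state = 1; path = [0, 3, 3, 2, 1, 2, 1]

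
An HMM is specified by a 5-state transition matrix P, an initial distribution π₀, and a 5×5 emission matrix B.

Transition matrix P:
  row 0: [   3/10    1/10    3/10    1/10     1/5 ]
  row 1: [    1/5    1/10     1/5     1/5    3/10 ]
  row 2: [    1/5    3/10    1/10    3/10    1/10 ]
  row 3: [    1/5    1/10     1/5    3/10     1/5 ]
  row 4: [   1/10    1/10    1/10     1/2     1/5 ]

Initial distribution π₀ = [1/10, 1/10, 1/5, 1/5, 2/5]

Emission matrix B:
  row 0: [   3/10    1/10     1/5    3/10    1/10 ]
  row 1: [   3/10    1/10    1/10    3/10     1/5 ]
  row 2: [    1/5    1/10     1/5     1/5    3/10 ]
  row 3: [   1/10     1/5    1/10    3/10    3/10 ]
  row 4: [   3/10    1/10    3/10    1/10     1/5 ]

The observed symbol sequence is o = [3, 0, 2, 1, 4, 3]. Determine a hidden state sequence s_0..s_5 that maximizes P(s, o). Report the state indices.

path = [2, 1, 4, 3, 3, 3]

t=0: δ = [3.000e-02, 3.000e-02, 4.000e-02, 6.000e-02, 4.000e-02]  (obs o_0=3)
t=1: δ = [3.600e-03, 3.600e-03, 2.400e-03, 2.000e-03, 3.600e-03]  ψ = [3, 2, 3, 4, 3]  (obs o_1=0)
t=2: δ = [2.160e-04, 7.200e-05, 2.160e-04, 1.800e-04, 3.240e-04]  ψ = [0, 2, 0, 4, 1]  (obs o_2=2)
t=3: δ = [6.480e-06, 6.480e-06, 6.480e-06, 3.240e-05, 6.480e-06]  ψ = [0, 2, 0, 4, 4]  (obs o_3=1)
t=4: δ = [6.480e-07, 6.480e-07, 1.944e-06, 2.916e-06, 1.296e-06]  ψ = [3, 3, 3, 3, 3]  (obs o_4=4)
t=5: δ = [1.750e-07, 1.750e-07, 1.166e-07, 2.624e-07, 5.832e-08]  ψ = [3, 2, 3, 3, 3]  (obs o_5=3)
backtrack: best end state = 3; path = [2, 1, 4, 3, 3, 3]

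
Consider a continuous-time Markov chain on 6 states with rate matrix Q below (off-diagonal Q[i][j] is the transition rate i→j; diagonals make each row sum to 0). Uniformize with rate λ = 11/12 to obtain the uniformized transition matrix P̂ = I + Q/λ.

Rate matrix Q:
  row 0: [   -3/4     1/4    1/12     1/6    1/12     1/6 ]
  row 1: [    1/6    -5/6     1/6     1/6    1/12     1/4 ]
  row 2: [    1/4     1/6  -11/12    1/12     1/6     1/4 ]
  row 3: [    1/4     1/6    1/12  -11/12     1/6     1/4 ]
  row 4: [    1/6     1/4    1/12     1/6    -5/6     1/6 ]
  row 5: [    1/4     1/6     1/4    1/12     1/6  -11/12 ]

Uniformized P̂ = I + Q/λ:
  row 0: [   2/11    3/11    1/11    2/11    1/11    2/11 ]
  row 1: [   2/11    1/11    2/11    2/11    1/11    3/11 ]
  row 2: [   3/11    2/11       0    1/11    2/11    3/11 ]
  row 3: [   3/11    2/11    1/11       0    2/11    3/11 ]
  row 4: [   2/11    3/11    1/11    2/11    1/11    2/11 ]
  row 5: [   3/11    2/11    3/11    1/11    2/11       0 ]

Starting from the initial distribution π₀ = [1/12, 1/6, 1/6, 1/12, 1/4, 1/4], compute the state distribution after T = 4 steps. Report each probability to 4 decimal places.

π = [0.2227, 0.1962, 0.1309, 0.1292, 0.1318, 0.1891]

t=0: π = [0.0833, 0.1667, 0.1667, 0.0833, 0.2500, 0.2500]
t=1: π = [0.2273, 0.1970, 0.1364, 0.1288, 0.1364, 0.1742]
t=2: π = [0.2218, 0.1970, 0.1281, 0.1302, 0.1309, 0.1921]
t=3: π = [0.2228, 0.1960, 0.1321, 0.1290, 0.1319, 0.1883]
t=4: π = [0.2227, 0.1962, 0.1309, 0.1292, 0.1318, 0.1891]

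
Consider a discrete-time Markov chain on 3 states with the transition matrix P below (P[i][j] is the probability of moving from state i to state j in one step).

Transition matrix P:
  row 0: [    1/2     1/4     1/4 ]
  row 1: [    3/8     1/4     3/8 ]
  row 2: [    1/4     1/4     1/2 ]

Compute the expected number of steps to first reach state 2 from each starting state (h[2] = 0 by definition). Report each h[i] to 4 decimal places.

First-step conditioning: h[2] = 0; for i ≠ 2, h[i] = 1 + Σ_k P[i][k]·h[k].
  h[0] = 1 + 1/2·h[0] + 1/4·h[1]
  h[1] = 1 + 3/8·h[0] + 1/4·h[1]
Solving the 2×2 linear system over states ≠ 2 gives exactly h = [32/9, 28/9, 0] (h[2] = 0 is the target).

h = [3.5556, 3.1111, 0.0000]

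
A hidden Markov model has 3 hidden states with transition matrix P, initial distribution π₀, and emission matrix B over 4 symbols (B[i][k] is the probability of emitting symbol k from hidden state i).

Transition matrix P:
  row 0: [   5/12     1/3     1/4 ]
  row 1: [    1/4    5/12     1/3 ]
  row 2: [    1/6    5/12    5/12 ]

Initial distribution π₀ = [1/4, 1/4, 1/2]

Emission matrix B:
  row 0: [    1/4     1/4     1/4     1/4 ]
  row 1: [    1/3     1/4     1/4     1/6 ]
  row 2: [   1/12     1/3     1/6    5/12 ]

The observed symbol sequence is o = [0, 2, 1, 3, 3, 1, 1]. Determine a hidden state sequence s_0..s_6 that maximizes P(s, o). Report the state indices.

path = [1, 1, 2, 2, 2, 2, 2]

t=0: δ = [6.250e-02, 8.333e-02, 4.167e-02]  (obs o_0=0)
t=1: δ = [6.510e-03, 8.681e-03, 4.630e-03]  ψ = [0, 1, 1]  (obs o_1=2)
t=2: δ = [6.782e-04, 9.042e-04, 9.645e-04]  ψ = [0, 1, 1]  (obs o_2=1)
t=3: δ = [7.064e-05, 6.698e-05, 1.674e-04]  ψ = [0, 2, 2]  (obs o_3=3)
t=4: δ = [7.359e-06, 1.163e-05, 2.907e-05]  ψ = [0, 2, 2]  (obs o_4=3)
t=5: δ = [1.211e-06, 3.028e-06, 4.038e-06]  ψ = [2, 2, 2]  (obs o_5=1)
t=6: δ = [1.893e-07, 4.206e-07, 5.608e-07]  ψ = [1, 2, 2]  (obs o_6=1)
backtrack: best end state = 2; path = [1, 1, 2, 2, 2, 2, 2]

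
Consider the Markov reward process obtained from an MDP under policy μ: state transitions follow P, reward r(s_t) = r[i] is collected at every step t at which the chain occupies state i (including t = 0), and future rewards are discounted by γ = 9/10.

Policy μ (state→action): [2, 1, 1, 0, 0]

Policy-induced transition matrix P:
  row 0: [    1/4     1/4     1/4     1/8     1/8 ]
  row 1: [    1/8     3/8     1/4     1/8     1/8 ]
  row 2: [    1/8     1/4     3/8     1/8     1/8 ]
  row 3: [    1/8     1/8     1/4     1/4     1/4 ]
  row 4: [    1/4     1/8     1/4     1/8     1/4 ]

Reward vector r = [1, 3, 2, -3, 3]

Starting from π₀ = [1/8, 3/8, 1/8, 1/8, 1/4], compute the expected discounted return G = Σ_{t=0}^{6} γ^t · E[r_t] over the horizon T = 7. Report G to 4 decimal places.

t=0: π = [0.1250, 0.3750, 0.1250, 0.1250, 0.2500], E[r] = 1.8750, γ^t·E[r] = 1.875000, running G = 1.875000
t=1: π = [0.1719, 0.2500, 0.2656, 0.1406, 0.1719], E[r] = 1.5469, γ^t·E[r] = 1.392188, running G = 3.267188
t=2: π = [0.1680, 0.2422, 0.2832, 0.1426, 0.1641], E[r] = 1.5254, γ^t·E[r] = 1.235566, running G = 4.502754
t=3: π = [0.1665, 0.2419, 0.2854, 0.1428, 0.1633], E[r] = 1.5247, γ^t·E[r] = 1.111476, running G = 5.614230
t=4: π = [0.1662, 0.2420, 0.2857, 0.1429, 0.1633], E[r] = 1.5247, γ^t·E[r] = 1.000388, running G = 6.614618
t=5: π = [0.1662, 0.2420, 0.2857, 0.1429, 0.1633], E[r] = 1.5248, γ^t·E[r] = 0.900365, running G = 7.514983
t=6: π = [0.1662, 0.2420, 0.2857, 0.1429, 0.1633], E[r] = 1.5248, γ^t·E[r] = 0.810331, running G = 8.325314

G = 8.3253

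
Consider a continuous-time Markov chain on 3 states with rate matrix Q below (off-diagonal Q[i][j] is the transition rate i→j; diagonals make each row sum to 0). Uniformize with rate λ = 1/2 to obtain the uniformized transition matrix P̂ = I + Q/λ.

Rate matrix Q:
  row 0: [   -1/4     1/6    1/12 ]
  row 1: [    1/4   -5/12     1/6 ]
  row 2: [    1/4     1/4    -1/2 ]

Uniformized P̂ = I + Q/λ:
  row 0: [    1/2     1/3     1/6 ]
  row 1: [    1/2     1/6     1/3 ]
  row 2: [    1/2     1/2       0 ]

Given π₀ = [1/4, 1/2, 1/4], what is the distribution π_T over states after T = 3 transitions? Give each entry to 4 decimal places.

t=0: π = [0.2500, 0.5000, 0.2500]
t=1: π = [0.5000, 0.2917, 0.2083]
t=2: π = [0.5000, 0.3194, 0.1806]
t=3: π = [0.5000, 0.3102, 0.1898]

π = [0.5000, 0.3102, 0.1898]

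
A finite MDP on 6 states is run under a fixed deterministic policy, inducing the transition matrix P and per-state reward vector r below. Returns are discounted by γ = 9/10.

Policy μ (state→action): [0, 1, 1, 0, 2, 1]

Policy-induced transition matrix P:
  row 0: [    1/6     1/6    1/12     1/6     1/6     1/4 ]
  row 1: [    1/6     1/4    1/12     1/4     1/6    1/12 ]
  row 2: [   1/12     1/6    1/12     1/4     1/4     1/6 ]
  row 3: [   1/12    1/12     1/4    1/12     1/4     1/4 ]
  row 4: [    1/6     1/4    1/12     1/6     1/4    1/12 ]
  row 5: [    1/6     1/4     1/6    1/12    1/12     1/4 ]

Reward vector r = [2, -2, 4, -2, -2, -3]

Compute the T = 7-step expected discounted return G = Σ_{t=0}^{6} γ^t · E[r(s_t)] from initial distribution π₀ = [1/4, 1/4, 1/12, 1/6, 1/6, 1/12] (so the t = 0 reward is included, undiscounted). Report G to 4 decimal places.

t=0: π = [0.2500, 0.2500, 0.0833, 0.1667, 0.1667, 0.0833], E[r] = -0.5833, γ^t·E[r] = -0.583333, running G = -0.583333
t=1: π = [0.1458, 0.1944, 0.1181, 0.1736, 0.1944, 0.1736], E[r] = -0.8819, γ^t·E[r] = -0.793750, running G = -1.377083
t=2: π = [0.1424, 0.1991, 0.1267, 0.1638, 0.1927, 0.1753], E[r] = -0.8455, γ^t·E[r] = -0.684844, running G = -2.061927
t=3: π = [0.1425, 0.2003, 0.1252, 0.1656, 0.1923, 0.1741], E[r] = -0.8529, γ^t·E[r] = -0.621738, running G = -2.683665
t=4: π = [0.1424, 0.2001, 0.1254, 0.1655, 0.1924, 0.1741], E[r] = -0.8518, γ^t·E[r] = -0.558845, running G = -3.242510
t=5: π = [0.1424, 0.2001, 0.1254, 0.1655, 0.1924, 0.1741], E[r] = -0.8519, γ^t·E[r] = -0.503030, running G = -3.745540
t=6: π = [0.1424, 0.2001, 0.1254, 0.1655, 0.1924, 0.1741], E[r] = -0.8519, γ^t·E[r] = -0.452721, running G = -4.198261

G = -4.1983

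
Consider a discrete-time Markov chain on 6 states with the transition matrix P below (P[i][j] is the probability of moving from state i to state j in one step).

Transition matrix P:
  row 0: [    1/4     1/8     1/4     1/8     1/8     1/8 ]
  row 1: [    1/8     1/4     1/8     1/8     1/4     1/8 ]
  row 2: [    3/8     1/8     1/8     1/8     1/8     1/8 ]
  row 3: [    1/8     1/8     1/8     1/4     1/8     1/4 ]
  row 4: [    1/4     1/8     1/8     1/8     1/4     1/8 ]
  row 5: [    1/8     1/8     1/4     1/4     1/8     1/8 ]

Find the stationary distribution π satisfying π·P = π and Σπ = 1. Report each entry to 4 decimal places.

Balance equations π_j = Σ_i π_i·P[i][j]:
  π_0 = 1/4·π_0 + 1/8·π_1 + 3/8·π_2 + 1/8·π_3 + 1/4·π_4 + 1/8·π_5
  π_1 = 1/8·π_0 + 1/4·π_1 + 1/8·π_2 + 1/8·π_3 + 1/8·π_4 + 1/8·π_5
  π_2 = 1/4·π_0 + 1/8·π_1 + 1/8·π_2 + 1/8·π_3 + 1/8·π_4 + 1/4·π_5
  π_3 = 1/8·π_0 + 1/8·π_1 + 1/8·π_2 + 1/4·π_3 + 1/8·π_4 + 1/4·π_5
  π_4 = 1/8·π_0 + 1/4·π_1 + 1/8·π_2 + 1/8·π_3 + 1/4·π_4 + 1/8·π_5
  normalize: π_0 + π_1 + π_2 + π_3 + π_4 + π_5 = 1
Solving the linear system gives exactly π = [5209/24255, 1/7, 4124/24255, 9/55, 8/49, 8/55].

π = [0.2148, 0.1429, 0.1700, 0.1636, 0.1633, 0.1455]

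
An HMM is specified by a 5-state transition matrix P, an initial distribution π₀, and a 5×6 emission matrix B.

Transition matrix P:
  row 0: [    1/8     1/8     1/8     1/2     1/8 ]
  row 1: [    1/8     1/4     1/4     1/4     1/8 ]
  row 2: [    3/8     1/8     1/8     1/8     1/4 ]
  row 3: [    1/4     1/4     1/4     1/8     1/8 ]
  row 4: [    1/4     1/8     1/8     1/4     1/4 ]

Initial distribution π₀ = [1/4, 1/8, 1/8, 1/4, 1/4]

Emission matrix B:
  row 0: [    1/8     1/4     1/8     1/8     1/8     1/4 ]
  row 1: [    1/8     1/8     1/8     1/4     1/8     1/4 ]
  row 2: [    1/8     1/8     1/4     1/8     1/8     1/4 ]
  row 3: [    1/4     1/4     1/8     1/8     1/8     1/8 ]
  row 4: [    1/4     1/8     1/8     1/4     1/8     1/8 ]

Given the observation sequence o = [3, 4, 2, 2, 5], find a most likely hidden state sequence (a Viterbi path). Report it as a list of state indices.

t=0: δ = [3.125e-02, 3.125e-02, 1.562e-02, 3.125e-02, 6.250e-02]  (obs o_0=3)
t=1: δ = [1.953e-03, 9.766e-04, 9.766e-04, 1.953e-03, 1.953e-03]  ψ = [4, 1, 1, 0, 4]  (obs o_1=4)
t=2: δ = [6.104e-05, 6.104e-05, 1.221e-04, 1.221e-04, 6.104e-05]  ψ = [3, 3, 3, 0, 4]  (obs o_2=2)
t=3: δ = [5.722e-06, 3.815e-06, 7.629e-06, 3.815e-06, 3.815e-06]  ψ = [2, 3, 3, 0, 2]  (obs o_3=2)
t=4: δ = [7.153e-07, 2.384e-07, 2.384e-07, 3.576e-07, 2.384e-07]  ψ = [2, 1, 1, 0, 2]  (obs o_4=5)
backtrack: best end state = 0; path = [4, 0, 3, 2, 0]

path = [4, 0, 3, 2, 0]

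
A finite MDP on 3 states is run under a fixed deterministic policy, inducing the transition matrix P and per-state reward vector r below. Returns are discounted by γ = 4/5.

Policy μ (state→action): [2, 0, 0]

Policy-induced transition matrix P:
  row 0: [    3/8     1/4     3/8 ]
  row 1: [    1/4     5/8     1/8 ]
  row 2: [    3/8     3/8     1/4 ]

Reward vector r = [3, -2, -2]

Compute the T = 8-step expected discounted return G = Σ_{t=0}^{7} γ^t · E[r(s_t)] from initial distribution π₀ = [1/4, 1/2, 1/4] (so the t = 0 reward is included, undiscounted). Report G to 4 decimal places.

t=0: π = [0.2500, 0.5000, 0.2500], E[r] = -0.7500, γ^t·E[r] = -0.750000, running G = -0.750000
t=1: π = [0.3125, 0.4688, 0.2188], E[r] = -0.4375, γ^t·E[r] = -0.350000, running G = -1.100000
t=2: π = [0.3164, 0.4531, 0.2305], E[r] = -0.4180, γ^t·E[r] = -0.267500, running G = -1.367500
t=3: π = [0.3184, 0.4487, 0.2329], E[r] = -0.4082, γ^t·E[r] = -0.209000, running G = -1.576500
t=4: π = [0.3189, 0.4474, 0.2337], E[r] = -0.4055, γ^t·E[r] = -0.166075, running G = -1.742575
t=5: π = [0.3191, 0.4470, 0.2339], E[r] = -0.4046, γ^t·E[r] = -0.132585, running G = -1.875160
t=6: π = [0.3191, 0.4469, 0.2340], E[r] = -0.4044, γ^t·E[r] = -0.106002, running G = -1.981162
t=7: π = [0.3191, 0.4468, 0.2340], E[r] = -0.4043, γ^t·E[r] = -0.084785, running G = -2.065947

G = -2.0659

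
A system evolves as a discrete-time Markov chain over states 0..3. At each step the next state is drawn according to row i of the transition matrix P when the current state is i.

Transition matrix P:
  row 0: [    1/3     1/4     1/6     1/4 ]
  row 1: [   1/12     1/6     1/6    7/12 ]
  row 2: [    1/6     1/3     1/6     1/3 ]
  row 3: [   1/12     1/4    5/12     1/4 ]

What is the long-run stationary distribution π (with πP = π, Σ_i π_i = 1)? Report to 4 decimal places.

Balance equations π_j = Σ_i π_i·P[i][j]:
  π_0 = 1/3·π_0 + 1/12·π_1 + 1/6·π_2 + 1/12·π_3
  π_1 = 1/4·π_0 + 1/6·π_1 + 1/3·π_2 + 1/4·π_3
  π_2 = 1/6·π_0 + 1/6·π_1 + 1/6·π_2 + 5/12·π_3
  normalize: π_0 + π_1 + π_2 + π_3 = 1
Solving the linear system gives exactly π = [254/1821, 152/607, 155/607, 646/1821].

π = [0.1395, 0.2504, 0.2554, 0.3548]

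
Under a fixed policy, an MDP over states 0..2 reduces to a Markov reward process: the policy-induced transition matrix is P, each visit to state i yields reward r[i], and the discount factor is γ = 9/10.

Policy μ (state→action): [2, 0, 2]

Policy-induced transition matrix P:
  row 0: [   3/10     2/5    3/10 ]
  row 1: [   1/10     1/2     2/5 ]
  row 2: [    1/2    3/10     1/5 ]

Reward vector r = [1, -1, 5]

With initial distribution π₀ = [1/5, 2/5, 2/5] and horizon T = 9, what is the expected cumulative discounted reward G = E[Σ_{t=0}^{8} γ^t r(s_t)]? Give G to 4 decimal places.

G = 9.0606

t=0: π = [0.2000, 0.4000, 0.4000], E[r] = 1.8000, γ^t·E[r] = 1.800000, running G = 1.800000
t=1: π = [0.3000, 0.4000, 0.3000], E[r] = 1.4000, γ^t·E[r] = 1.260000, running G = 3.060000
t=2: π = [0.2800, 0.4100, 0.3100], E[r] = 1.4200, γ^t·E[r] = 1.150200, running G = 4.210200
t=3: π = [0.2800, 0.4100, 0.3100], E[r] = 1.4200, γ^t·E[r] = 1.035180, running G = 5.245380
t=4: π = [0.2800, 0.4100, 0.3100], E[r] = 1.4200, γ^t·E[r] = 0.931662, running G = 6.177042
t=5: π = [0.2800, 0.4100, 0.3100], E[r] = 1.4200, γ^t·E[r] = 0.838496, running G = 7.015538
t=6: π = [0.2800, 0.4100, 0.3100], E[r] = 1.4200, γ^t·E[r] = 0.754646, running G = 7.770184
t=7: π = [0.2800, 0.4100, 0.3100], E[r] = 1.4200, γ^t·E[r] = 0.679182, running G = 8.449366
t=8: π = [0.2800, 0.4100, 0.3100], E[r] = 1.4200, γ^t·E[r] = 0.611263, running G = 9.060629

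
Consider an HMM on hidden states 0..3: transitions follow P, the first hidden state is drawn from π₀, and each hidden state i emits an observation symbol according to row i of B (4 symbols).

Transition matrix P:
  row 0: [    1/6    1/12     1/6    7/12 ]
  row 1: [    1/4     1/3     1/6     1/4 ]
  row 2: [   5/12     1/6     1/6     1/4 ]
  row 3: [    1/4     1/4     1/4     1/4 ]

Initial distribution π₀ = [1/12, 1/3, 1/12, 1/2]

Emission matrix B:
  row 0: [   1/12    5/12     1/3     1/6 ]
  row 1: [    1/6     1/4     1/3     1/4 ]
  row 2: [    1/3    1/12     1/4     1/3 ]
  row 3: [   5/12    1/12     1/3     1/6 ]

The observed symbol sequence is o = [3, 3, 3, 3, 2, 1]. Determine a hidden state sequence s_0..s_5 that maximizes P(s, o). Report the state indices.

path = [1, 1, 1, 1, 1, 0]

t=0: δ = [1.389e-02, 8.333e-02, 2.778e-02, 8.333e-02]  (obs o_0=3)
t=1: δ = [3.472e-03, 6.944e-03, 6.944e-03, 3.472e-03]  ψ = [1, 1, 3, 1]  (obs o_1=3)
t=2: δ = [4.823e-04, 5.787e-04, 3.858e-04, 3.376e-04]  ψ = [2, 1, 1, 0]  (obs o_2=3)
t=3: δ = [2.679e-05, 4.823e-05, 3.215e-05, 4.689e-05]  ψ = [2, 1, 1, 0]  (obs o_3=3)
t=4: δ = [4.465e-06, 5.358e-06, 2.930e-06, 5.210e-06]  ψ = [2, 1, 3, 0]  (obs o_4=2)
t=5: δ = [5.582e-07, 4.465e-07, 1.085e-07, 2.171e-07]  ψ = [1, 1, 3, 0]  (obs o_5=1)
backtrack: best end state = 0; path = [1, 1, 1, 1, 1, 0]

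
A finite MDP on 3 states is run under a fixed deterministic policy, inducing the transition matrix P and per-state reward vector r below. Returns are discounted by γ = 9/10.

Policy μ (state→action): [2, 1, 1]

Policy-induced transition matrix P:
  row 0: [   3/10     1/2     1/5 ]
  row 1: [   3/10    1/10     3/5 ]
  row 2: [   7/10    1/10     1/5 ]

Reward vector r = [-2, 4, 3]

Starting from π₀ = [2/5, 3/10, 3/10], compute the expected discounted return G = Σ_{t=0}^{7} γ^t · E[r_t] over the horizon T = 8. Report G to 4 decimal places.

G = 6.7087

t=0: π = [0.4000, 0.3000, 0.3000], E[r] = 1.3000, γ^t·E[r] = 1.300000, running G = 1.300000
t=1: π = [0.4200, 0.2600, 0.3200], E[r] = 1.1600, γ^t·E[r] = 1.044000, running G = 2.344000
t=2: π = [0.4280, 0.2680, 0.3040], E[r] = 1.1280, γ^t·E[r] = 0.913680, running G = 3.257680
t=3: π = [0.4216, 0.2712, 0.3072], E[r] = 1.1632, γ^t·E[r] = 0.847973, running G = 4.105653
t=4: π = [0.4229, 0.2686, 0.3085], E[r] = 1.1542, γ^t·E[r] = 0.757297, running G = 4.862950
t=5: π = [0.4234, 0.2692, 0.3075], E[r] = 1.1522, γ^t·E[r] = 0.680358, running G = 5.543308
t=6: π = [0.4230, 0.2694, 0.3077], E[r] = 1.1544, γ^t·E[r] = 0.613519, running G = 6.156827
t=7: π = [0.4231, 0.2692, 0.3077], E[r] = 1.1539, γ^t·E[r] = 0.551893, running G = 6.708720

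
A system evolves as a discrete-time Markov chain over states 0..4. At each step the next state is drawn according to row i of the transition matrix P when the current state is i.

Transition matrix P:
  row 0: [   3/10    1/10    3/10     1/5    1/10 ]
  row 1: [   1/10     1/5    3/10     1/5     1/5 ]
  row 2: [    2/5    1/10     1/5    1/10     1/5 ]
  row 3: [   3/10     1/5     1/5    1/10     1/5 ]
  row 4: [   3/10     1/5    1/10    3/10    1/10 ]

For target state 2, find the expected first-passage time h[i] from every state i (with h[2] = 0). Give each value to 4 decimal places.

h = [3.9406, 4.0342, 0.0000, 4.3839, 4.7824]

First-step conditioning: h[2] = 0; for i ≠ 2, h[i] = 1 + Σ_k P[i][k]·h[k].
  h[0] = 1 + 3/10·h[0] + 1/10·h[1] + 1/5·h[3] + 1/10·h[4]
  h[1] = 1 + 1/10·h[0] + 1/5·h[1] + 1/5·h[3] + 1/5·h[4]
  h[3] = 1 + 3/10·h[0] + 1/5·h[1] + 1/10·h[3] + 1/5·h[4]
  h[4] = 1 + 3/10·h[0] + 1/5·h[1] + 3/10·h[3] + 1/10·h[4]
Solving the 4×4 linear system over states ≠ 2 gives exactly h = [9690/2459, 9920/2459, 0, 10780/2459, 11760/2459] (h[2] = 0 is the target).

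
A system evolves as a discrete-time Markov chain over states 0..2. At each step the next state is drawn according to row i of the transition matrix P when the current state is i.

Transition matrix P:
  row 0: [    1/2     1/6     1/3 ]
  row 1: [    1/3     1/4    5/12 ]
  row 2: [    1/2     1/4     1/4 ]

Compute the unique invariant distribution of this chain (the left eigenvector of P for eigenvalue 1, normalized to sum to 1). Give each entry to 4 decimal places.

Balance equations π_j = Σ_i π_i·P[i][j]:
  π_0 = 1/2·π_0 + 1/3·π_1 + 1/2·π_2
  π_1 = 1/6·π_0 + 1/4·π_1 + 1/4·π_2
  normalize: π_0 + π_1 + π_2 = 1
Solving the linear system gives exactly π = [33/71, 15/71, 23/71].

π = [0.4648, 0.2113, 0.3239]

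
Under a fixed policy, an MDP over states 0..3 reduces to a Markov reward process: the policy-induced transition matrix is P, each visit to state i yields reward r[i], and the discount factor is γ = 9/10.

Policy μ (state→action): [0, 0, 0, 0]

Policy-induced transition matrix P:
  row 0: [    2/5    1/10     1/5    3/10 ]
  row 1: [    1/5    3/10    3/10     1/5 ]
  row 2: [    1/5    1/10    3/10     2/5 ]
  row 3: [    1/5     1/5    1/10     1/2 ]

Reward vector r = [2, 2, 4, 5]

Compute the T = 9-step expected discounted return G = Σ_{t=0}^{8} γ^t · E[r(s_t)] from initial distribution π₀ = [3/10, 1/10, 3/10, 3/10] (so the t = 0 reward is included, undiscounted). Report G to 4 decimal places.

G = 21.6445

t=0: π = [0.3000, 0.1000, 0.3000, 0.3000], E[r] = 3.5000, γ^t·E[r] = 3.500000, running G = 3.500000
t=1: π = [0.2600, 0.1500, 0.2100, 0.3800], E[r] = 3.5600, γ^t·E[r] = 3.204000, running G = 6.704000
t=2: π = [0.2520, 0.1680, 0.1980, 0.3820], E[r] = 3.5420, γ^t·E[r] = 2.869020, running G = 9.573020
t=3: π = [0.2504, 0.1718, 0.1984, 0.3794], E[r] = 3.5350, γ^t·E[r] = 2.577015, running G = 12.150035
t=4: π = [0.2501, 0.1723, 0.1991, 0.3785], E[r] = 3.5338, γ^t·E[r] = 2.318513, running G = 14.468548
t=5: π = [0.2500, 0.1723, 0.1993, 0.3784], E[r] = 3.5337, γ^t·E[r] = 2.086630, running G = 16.555178
t=6: π = [0.2500, 0.1723, 0.1993, 0.3784], E[r] = 3.5338, γ^t·E[r] = 1.877988, running G = 18.433166
t=7: π = [0.2500, 0.1723, 0.1993, 0.3784], E[r] = 3.5338, γ^t·E[r] = 1.690196, running G = 20.123362
t=8: π = [0.2500, 0.1723, 0.1993, 0.3784], E[r] = 3.5338, γ^t·E[r] = 1.521178, running G = 21.644539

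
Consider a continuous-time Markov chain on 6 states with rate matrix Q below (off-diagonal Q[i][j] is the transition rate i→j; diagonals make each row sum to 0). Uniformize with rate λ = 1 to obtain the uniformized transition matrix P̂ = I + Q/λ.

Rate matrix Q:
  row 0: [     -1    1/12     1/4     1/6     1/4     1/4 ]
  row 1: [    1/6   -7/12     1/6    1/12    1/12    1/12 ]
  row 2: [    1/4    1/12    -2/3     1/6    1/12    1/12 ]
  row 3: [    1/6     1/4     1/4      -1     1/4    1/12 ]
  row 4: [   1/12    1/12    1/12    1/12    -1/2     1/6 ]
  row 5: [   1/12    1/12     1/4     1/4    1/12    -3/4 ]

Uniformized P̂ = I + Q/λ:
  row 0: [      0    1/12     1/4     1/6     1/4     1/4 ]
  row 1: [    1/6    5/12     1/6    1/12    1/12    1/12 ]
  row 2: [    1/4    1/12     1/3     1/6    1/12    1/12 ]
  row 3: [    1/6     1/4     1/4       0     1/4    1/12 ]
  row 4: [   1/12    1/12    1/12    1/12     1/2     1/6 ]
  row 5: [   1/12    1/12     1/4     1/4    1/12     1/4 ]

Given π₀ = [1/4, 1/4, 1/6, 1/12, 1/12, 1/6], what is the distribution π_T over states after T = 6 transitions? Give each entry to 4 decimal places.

π = [0.1325, 0.1568, 0.2192, 0.1268, 0.2166, 0.1481]

t=0: π = [0.2500, 0.2500, 0.1667, 0.0833, 0.0833, 0.1667]
t=1: π = [0.1181, 0.1806, 0.2292, 0.1389, 0.1736, 0.1597]
t=2: π = [0.1383, 0.1667, 0.2251, 0.1273, 0.1985, 0.1441]
t=3: π = [0.1338, 0.1601, 0.2218, 0.1270, 0.2103, 0.1469]
t=4: π = [0.1331, 0.1579, 0.2201, 0.1269, 0.2144, 0.1477]
t=5: π = [0.1327, 0.1571, 0.2194, 0.1268, 0.2160, 0.1480]
t=6: π = [0.1325, 0.1568, 0.2192, 0.1268, 0.2166, 0.1481]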